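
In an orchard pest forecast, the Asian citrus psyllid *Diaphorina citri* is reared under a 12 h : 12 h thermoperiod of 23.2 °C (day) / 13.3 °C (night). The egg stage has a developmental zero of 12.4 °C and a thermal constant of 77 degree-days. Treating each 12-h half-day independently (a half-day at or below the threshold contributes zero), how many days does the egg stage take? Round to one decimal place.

13.2 days

Day half: max(0, 23.2 − 12.4) × 0.5 = 10.8 × 0.5 = 5.40 DD.
Night half: max(0, 13.3 − 12.4) × 0.5 = 0.9 × 0.5 = 0.45 DD.
Per 24 h: 5.85 DD/day.
Duration = 77 / 5.85 = 13.162 ≈ 13.2 days.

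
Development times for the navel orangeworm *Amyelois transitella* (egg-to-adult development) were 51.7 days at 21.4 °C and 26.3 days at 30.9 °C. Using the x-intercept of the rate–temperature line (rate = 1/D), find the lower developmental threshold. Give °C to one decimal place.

Equal thermal constants: D₁(T₁ − T_b) = D₂(T₂ − T_b).
51.7·(21.4 − T_b) = 26.3·(30.9 − T_b)
T_b = (51.7·21.4 − 26.3·30.9) / (51.7 − 26.3) = 293.71 / 25.4 = 11.563 °C ≈ 11.6 °C.

11.6 °C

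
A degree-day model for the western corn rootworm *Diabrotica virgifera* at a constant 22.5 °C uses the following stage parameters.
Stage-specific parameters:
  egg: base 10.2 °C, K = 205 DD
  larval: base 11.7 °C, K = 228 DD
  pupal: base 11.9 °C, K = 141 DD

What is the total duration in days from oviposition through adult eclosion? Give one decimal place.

51.1 days

egg: 205 / (22.5 − 10.2) = 205 / 12.3 = 16.667 d.
larval: 228 / (22.5 − 11.7) = 228 / 10.8 = 21.111 d.
pupal: 141 / (22.5 − 11.9) = 141 / 10.6 = 13.302 d.
Sum = 51.080 ≈ 51.1 days.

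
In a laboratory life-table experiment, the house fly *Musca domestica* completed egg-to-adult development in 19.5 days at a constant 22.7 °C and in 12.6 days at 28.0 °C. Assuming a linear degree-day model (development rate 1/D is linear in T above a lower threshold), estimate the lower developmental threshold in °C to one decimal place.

Under the model K = D·(T − T_b), so D₁·(T₁ − T_b) = D₂·(T₂ − T_b).
19.5·(22.7 − T_b) = 12.6·(28.0 − T_b)
T_b = (19.5·22.7 − 12.6·28.0) / (19.5 − 12.6) = 89.85 / 6.9 = 13.022 °C ≈ 13.0 °C.

13.0 °C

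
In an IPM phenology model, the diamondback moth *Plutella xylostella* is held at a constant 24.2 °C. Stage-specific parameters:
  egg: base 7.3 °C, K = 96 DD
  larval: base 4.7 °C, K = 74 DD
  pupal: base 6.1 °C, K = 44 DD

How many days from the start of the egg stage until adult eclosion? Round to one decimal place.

11.9 days

egg: 96 / (24.2 − 7.3) = 96 / 16.9 = 5.680 d.
larval: 74 / (24.2 − 4.7) = 74 / 19.5 = 3.795 d.
pupal: 44 / (24.2 − 6.1) = 44 / 18.1 = 2.431 d.
Sum = 11.906 ≈ 11.9 days.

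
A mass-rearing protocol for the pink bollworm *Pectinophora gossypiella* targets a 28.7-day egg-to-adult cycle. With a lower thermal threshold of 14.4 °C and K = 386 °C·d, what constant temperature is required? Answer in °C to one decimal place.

27.8 °C

Required daily accumulation = 386 / 28.7 = 13.449 DD/day.
T = T_base + 13.449 = 14.4 + 13.449 = 27.849 ≈ 27.8 °C.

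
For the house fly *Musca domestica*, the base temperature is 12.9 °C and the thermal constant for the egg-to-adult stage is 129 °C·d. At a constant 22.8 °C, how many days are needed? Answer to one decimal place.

Daily accumulation = 22.8 − 12.9 = 9.9 DD/day.
Duration = 129 / 9.9 = 13.030 ≈ 13.0 days.

13.0 days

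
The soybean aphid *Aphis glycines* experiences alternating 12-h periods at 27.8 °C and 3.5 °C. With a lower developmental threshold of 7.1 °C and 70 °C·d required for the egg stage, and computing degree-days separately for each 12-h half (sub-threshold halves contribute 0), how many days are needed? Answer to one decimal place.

6.8 days

Day half: max(0, 27.8 − 7.1) × 0.5 = 20.7 × 0.5 = 10.35 DD.
Night half: max(0, 3.5 − 7.1) × 0.5 = 0.0 × 0.5 = 0.00 DD.
Per 24 h: 10.35 DD/day.
Duration = 70 / 10.35 = 6.763 ≈ 6.8 days.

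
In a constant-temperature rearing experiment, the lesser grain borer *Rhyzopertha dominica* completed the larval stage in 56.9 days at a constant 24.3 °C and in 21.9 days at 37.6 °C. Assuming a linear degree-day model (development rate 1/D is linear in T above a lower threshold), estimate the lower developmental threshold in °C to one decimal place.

16.0 °C

Under the model K = D·(T − T_b), so D₁·(T₁ − T_b) = D₂·(T₂ − T_b).
56.9·(24.3 − T_b) = 21.9·(37.6 − T_b)
T_b = (56.9·24.3 − 21.9·37.6) / (56.9 − 21.9) = 559.23 / 35.0 = 15.978 °C ≈ 16.0 °C.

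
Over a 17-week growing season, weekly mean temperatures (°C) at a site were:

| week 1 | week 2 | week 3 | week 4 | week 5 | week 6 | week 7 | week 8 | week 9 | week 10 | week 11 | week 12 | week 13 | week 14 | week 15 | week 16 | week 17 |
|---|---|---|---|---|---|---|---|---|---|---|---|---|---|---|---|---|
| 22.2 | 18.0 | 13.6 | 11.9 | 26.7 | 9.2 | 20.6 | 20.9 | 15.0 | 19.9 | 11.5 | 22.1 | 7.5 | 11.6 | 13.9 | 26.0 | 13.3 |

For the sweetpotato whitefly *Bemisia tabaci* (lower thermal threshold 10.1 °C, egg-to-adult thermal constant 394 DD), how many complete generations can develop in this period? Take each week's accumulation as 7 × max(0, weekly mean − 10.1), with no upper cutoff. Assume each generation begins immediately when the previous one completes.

2 generations

Weekly DD (7 × max(0, T̄ − 10.1)): 84.7, 55.3, 24.5, 12.6, 116.2, 0.0, 73.5, 75.6, 34.3, 68.6, 9.8, 84.0, 0.0, 10.5, 26.6, 111.3, 22.4.
Season total = 809.9 DD.
Complete generations = ⌊809.9 / 394⌋ = 2.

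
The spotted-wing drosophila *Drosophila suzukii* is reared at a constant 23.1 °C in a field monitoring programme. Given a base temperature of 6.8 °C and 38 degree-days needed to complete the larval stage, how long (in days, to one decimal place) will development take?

Daily accumulation = 23.1 − 6.8 = 16.3 DD/day.
Duration = 38 / 16.3 = 2.331 ≈ 2.3 days.

2.3 days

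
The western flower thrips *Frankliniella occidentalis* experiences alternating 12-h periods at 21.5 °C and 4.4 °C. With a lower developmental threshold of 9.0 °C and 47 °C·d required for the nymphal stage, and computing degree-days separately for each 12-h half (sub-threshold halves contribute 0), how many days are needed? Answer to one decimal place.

7.5 days

Day half: max(0, 21.5 − 9.0) × 0.5 = 12.5 × 0.5 = 6.25 DD.
Night half: max(0, 4.4 − 9.0) × 0.5 = 0.0 × 0.5 = 0.00 DD.
Per 24 h: 6.25 DD/day.
Duration = 47 / 6.25 = 7.520 ≈ 7.5 days.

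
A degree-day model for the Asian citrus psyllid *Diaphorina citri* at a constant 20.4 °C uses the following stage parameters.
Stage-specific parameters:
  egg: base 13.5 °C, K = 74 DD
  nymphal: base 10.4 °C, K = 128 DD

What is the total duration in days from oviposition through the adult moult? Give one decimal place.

egg: 74 / (20.4 − 13.5) = 74 / 6.9 = 10.725 d.
nymphal: 128 / (20.4 − 10.4) = 128 / 10.0 = 12.800 d.
Sum = 23.525 ≈ 23.5 days.

23.5 days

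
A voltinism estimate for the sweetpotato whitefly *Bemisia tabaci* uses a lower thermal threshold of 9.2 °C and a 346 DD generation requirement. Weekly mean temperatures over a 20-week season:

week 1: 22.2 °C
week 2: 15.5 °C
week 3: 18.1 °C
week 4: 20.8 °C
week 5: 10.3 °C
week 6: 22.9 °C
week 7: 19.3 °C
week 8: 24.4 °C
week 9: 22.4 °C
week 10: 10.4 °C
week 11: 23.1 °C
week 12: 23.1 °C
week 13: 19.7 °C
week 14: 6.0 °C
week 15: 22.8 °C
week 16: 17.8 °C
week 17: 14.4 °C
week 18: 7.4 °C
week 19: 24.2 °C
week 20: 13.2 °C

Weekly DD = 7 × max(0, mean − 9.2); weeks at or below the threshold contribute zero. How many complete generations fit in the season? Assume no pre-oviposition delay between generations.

3 generations

Weekly DD (7 × max(0, T̄ − 9.2)): 91.0, 44.1, 62.3, 81.2, 7.7, 95.9, 70.7, 106.4, 92.4, 8.4, 97.3, 97.3, 73.5, 0.0, 95.2, 60.2, 36.4, 0.0, 105.0, 28.0.
Season total = 1253.0 DD.
Complete generations = ⌊1253.0 / 346⌋ = 3.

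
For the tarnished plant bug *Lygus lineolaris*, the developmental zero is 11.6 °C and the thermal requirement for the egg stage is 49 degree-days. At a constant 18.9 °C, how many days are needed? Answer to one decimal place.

6.7 days

Daily accumulation = 18.9 − 11.6 = 7.3 DD/day.
Duration = 49 / 7.3 = 6.712 ≈ 6.7 days.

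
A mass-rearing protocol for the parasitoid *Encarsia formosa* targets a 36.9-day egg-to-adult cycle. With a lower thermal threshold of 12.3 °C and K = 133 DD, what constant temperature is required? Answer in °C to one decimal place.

15.9 °C

Required daily accumulation = 133 / 36.9 = 3.604 DD/day.
T = T_base + 3.604 = 12.3 + 3.604 = 15.904 ≈ 15.9 °C.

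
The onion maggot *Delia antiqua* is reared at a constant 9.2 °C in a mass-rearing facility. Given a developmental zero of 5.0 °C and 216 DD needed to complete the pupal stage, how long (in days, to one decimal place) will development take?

Daily accumulation = 9.2 − 5.0 = 4.2 DD/day.
Duration = 216 / 4.2 = 51.429 ≈ 51.4 days.

51.4 days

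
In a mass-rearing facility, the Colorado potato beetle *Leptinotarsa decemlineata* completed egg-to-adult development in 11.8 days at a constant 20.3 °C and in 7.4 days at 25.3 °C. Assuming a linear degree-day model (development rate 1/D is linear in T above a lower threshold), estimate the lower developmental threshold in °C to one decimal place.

Under the model K = D·(T − T_b), so D₁·(T₁ − T_b) = D₂·(T₂ − T_b).
11.8·(20.3 − T_b) = 7.4·(25.3 − T_b)
T_b = (11.8·20.3 − 7.4·25.3) / (11.8 − 7.4) = 52.32 / 4.4 = 11.891 °C ≈ 11.9 °C.

11.9 °C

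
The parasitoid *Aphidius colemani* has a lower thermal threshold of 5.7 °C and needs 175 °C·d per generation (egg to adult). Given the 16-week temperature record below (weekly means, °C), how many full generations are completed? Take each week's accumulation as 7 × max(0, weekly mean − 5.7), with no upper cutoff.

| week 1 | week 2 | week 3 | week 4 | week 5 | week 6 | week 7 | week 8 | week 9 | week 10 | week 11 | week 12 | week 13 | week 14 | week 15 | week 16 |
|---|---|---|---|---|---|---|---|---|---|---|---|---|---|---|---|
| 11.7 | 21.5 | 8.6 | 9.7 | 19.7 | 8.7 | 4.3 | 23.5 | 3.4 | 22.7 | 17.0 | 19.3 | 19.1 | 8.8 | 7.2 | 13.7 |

Weekly DD (7 × max(0, T̄ − 5.7)): 42.0, 110.6, 20.3, 28.0, 98.0, 21.0, 0.0, 124.6, 0.0, 119.0, 79.1, 95.2, 93.8, 21.7, 10.5, 56.0.
Season total = 919.8 DD.
Complete generations = ⌊919.8 / 175⌋ = 5.

5 generations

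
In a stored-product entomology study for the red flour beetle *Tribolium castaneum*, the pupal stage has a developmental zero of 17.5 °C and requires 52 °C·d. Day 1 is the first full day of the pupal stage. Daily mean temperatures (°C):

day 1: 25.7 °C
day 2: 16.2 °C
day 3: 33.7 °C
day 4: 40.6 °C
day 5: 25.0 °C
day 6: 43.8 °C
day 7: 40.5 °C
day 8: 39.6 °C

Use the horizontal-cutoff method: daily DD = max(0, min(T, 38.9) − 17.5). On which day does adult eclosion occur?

Daily DD above 17.5 °C (capped at 21.4): 8.2, 0.0, 16.2, 21.4, 7.5, 21.4, 21.4, 21.4.
Cumulative: 8.2, 8.2, 24.4, 45.8, 53.3, 74.7, 96.1, 117.5.
The total first reaches 52 DD on day 5.

day 5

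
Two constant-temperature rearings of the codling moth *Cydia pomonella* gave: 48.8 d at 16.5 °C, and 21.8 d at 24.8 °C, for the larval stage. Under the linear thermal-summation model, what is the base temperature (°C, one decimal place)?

Under the model K = D·(T − T_b), so D₁·(T₁ − T_b) = D₂·(T₂ − T_b).
48.8·(16.5 − T_b) = 21.8·(24.8 − T_b)
T_b = (48.8·16.5 − 21.8·24.8) / (48.8 − 21.8) = 264.56 / 27.0 = 9.799 °C ≈ 9.8 °C.

9.8 °C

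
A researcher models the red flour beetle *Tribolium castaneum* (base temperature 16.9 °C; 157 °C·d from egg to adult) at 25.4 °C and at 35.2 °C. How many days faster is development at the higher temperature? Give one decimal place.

At 25.4 °C: 157 / (25.4 − 16.9) = 157 / 8.5 = 18.471 d.
At 35.2 °C: 157 / (35.2 − 16.9) = 157 / 18.3 = 8.579 d.
Difference = |18.471 − 8.579| = 9.891 ≈ 9.9 days.

9.9 days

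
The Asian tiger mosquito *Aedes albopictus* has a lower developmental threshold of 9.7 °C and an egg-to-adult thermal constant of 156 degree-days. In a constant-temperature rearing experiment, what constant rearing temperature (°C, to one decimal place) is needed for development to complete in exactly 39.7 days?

Required daily accumulation = 156 / 39.7 = 3.929 DD/day.
T = T_base + 3.929 = 9.7 + 3.929 = 13.629 ≈ 13.6 °C.

13.6 °C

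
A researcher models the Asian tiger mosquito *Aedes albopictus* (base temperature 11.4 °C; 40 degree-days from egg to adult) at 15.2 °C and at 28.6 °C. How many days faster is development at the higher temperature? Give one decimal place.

At 15.2 °C: 40 / (15.2 − 11.4) = 40 / 3.8 = 10.526 d.
At 28.6 °C: 40 / (28.6 − 11.4) = 40 / 17.2 = 2.326 d.
Difference = |10.526 − 2.326| = 8.201 ≈ 8.2 days.

8.2 days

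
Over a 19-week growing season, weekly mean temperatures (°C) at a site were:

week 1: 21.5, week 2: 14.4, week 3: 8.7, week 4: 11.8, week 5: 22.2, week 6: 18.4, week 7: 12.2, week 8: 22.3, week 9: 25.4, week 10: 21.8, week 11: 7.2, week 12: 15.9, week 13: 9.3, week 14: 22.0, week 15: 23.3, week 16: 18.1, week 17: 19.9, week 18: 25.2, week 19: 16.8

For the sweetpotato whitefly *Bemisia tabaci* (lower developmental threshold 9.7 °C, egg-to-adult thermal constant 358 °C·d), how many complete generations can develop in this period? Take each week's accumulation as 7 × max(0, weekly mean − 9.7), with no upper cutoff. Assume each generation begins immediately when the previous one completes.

3 generations

Weekly DD (7 × max(0, T̄ − 9.7)): 82.6, 32.9, 0.0, 14.7, 87.5, 60.9, 17.5, 88.2, 109.9, 84.7, 0.0, 43.4, 0.0, 86.1, 95.2, 58.8, 71.4, 108.5, 49.7.
Season total = 1092.0 DD.
Complete generations = ⌊1092.0 / 358⌋ = 3.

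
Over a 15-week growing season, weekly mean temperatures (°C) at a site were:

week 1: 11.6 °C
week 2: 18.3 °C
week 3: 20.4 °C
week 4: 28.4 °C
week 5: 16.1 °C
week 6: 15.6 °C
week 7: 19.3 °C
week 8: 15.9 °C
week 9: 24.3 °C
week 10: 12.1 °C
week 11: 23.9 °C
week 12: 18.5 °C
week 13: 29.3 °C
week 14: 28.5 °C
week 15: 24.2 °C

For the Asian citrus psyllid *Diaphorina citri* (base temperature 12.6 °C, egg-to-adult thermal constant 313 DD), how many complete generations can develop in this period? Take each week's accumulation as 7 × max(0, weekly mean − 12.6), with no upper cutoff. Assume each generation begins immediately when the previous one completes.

Weekly DD (7 × max(0, T̄ − 12.6)): 0.0, 39.9, 54.6, 110.6, 24.5, 21.0, 46.9, 23.1, 81.9, 0.0, 79.1, 41.3, 116.9, 111.3, 81.2.
Season total = 832.3 DD.
Complete generations = ⌊832.3 / 313⌋ = 2.

2 generations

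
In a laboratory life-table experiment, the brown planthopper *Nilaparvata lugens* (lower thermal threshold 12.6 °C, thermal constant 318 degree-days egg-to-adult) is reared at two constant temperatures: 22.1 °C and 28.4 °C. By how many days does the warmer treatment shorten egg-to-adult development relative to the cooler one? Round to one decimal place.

At 22.1 °C: 318 / (22.1 − 12.6) = 318 / 9.5 = 33.474 d.
At 28.4 °C: 318 / (28.4 − 12.6) = 318 / 15.8 = 20.127 d.
Difference = |33.474 − 20.127| = 13.347 ≈ 13.3 days.

13.3 days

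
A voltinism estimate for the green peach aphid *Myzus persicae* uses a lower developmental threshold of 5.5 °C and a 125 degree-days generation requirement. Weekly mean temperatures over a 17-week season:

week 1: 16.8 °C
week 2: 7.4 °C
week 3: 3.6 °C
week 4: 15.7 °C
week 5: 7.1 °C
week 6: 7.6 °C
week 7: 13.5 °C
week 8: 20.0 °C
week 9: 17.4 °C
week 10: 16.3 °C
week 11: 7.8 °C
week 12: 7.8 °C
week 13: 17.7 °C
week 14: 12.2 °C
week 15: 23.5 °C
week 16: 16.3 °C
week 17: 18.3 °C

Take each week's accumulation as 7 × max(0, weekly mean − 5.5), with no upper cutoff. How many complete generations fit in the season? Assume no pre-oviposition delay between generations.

7 generations

Weekly DD (7 × max(0, T̄ − 5.5)): 79.1, 13.3, 0.0, 71.4, 11.2, 14.7, 56.0, 101.5, 83.3, 75.6, 16.1, 16.1, 85.4, 46.9, 126.0, 75.6, 89.6.
Season total = 961.8 DD.
Complete generations = ⌊961.8 / 125⌋ = 7.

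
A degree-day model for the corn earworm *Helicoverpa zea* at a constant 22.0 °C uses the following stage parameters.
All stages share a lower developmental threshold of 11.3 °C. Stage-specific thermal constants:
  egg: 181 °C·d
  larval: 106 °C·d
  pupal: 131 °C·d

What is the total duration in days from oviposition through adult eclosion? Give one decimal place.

39.1 days

Daily accumulation at 22.0 °C = 22.0 − 11.3 = 10.7 DD/day.
Total K = 181 + 106 + 131 = 418 DD.
Total duration = 418 / 10.7 = 39.065 ≈ 39.1 days.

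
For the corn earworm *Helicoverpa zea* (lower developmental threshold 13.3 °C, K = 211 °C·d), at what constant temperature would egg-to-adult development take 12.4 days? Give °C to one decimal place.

Required daily accumulation = 211 / 12.4 = 17.016 DD/day.
T = T_base + 17.016 = 13.3 + 17.016 = 30.316 ≈ 30.3 °C.

30.3 °C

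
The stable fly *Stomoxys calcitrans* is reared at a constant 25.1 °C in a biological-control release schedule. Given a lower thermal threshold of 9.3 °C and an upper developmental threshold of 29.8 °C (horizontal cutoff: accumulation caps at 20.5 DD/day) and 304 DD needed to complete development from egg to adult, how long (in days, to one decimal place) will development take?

Daily accumulation = 25.1 − 9.3 = 15.8 DD/day.
Duration = 304 / 15.8 = 19.241 ≈ 19.2 days.

19.2 days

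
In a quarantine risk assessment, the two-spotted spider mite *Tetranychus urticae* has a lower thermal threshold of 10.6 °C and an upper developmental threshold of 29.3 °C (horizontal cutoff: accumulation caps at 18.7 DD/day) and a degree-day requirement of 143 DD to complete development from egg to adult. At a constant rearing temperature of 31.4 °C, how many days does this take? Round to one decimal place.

Temperature 31.4 °C exceeds the upper threshold, so daily accumulation caps at 29.3 − 10.6 = 18.7 DD/day.
Duration = 143 / 18.7 = 7.647 ≈ 7.6 days.

7.6 days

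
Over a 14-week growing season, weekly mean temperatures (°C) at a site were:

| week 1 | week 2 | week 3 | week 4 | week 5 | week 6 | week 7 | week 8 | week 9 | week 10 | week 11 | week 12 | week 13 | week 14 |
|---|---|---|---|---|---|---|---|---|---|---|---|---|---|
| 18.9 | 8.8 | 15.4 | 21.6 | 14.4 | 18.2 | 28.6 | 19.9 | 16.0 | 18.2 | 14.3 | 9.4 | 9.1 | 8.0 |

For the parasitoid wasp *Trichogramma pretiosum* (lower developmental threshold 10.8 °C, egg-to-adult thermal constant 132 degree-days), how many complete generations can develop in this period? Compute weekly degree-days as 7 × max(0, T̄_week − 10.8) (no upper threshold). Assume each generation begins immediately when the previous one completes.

4 generations

Weekly DD (7 × max(0, T̄ − 10.8)): 56.7, 0.0, 32.2, 75.6, 25.2, 51.8, 124.6, 63.7, 36.4, 51.8, 24.5, 0.0, 0.0, 0.0.
Season total = 542.5 DD.
Complete generations = ⌊542.5 / 132⌋ = 4.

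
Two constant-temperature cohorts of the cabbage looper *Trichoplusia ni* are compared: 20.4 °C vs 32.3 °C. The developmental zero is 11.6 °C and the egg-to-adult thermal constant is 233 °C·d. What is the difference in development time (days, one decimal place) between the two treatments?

15.2 days

At 20.4 °C: 233 / (20.4 − 11.6) = 233 / 8.8 = 26.477 d.
At 32.3 °C: 233 / (32.3 − 11.6) = 233 / 20.7 = 11.256 d.
Difference = |26.477 − 11.256| = 15.221 ≈ 15.2 days.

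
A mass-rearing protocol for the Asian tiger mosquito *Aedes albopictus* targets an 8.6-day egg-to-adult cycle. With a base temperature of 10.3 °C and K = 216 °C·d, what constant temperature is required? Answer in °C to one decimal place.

35.4 °C

Required daily accumulation = 216 / 8.6 = 25.116 DD/day.
T = T_base + 25.116 = 10.3 + 25.116 = 35.416 ≈ 35.4 °C.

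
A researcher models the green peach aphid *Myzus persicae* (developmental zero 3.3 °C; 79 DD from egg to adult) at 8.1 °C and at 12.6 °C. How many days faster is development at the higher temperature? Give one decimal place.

At 8.1 °C: 79 / (8.1 − 3.3) = 79 / 4.8 = 16.458 d.
At 12.6 °C: 79 / (12.6 − 3.3) = 79 / 9.3 = 8.495 d.
Difference = |16.458 − 8.495| = 7.964 ≈ 8.0 days.

8.0 days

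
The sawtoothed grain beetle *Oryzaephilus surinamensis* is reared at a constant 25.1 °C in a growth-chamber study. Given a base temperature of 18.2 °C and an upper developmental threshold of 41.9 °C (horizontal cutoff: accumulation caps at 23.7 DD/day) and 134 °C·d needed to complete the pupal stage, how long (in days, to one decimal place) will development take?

19.4 days

Daily accumulation = 25.1 − 18.2 = 6.9 DD/day.
Duration = 134 / 6.9 = 19.420 ≈ 19.4 days.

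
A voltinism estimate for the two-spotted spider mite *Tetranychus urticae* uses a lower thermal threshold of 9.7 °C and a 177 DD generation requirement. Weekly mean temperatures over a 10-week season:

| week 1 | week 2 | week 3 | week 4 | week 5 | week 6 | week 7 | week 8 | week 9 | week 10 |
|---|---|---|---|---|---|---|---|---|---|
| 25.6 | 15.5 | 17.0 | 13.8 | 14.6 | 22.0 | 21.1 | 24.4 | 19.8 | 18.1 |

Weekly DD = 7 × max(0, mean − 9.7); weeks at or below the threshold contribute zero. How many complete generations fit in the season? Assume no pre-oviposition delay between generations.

Weekly DD (7 × max(0, T̄ − 9.7)): 111.3, 40.6, 51.1, 28.7, 34.3, 86.1, 79.8, 102.9, 70.7, 58.8.
Season total = 664.3 DD.
Complete generations = ⌊664.3 / 177⌋ = 3.

3 generations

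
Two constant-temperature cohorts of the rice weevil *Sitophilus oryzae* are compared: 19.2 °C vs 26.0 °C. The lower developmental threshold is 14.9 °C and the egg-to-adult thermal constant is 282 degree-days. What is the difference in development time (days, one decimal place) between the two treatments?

40.2 days

At 19.2 °C: 282 / (19.2 − 14.9) = 282 / 4.3 = 65.581 d.
At 26.0 °C: 282 / (26.0 − 14.9) = 282 / 11.1 = 25.405 d.
Difference = |65.581 − 25.405| = 40.176 ≈ 40.2 days.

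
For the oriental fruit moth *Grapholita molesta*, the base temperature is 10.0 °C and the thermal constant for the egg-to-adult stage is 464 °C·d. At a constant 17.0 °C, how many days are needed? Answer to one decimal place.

Daily accumulation = 17.0 − 10.0 = 7.0 DD/day.
Duration = 464 / 7.0 = 66.286 ≈ 66.3 days.

66.3 days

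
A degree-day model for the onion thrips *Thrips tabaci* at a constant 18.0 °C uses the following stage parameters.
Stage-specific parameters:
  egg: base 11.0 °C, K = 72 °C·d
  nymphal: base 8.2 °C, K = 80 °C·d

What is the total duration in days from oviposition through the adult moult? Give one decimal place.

egg: 72 / (18.0 − 11.0) = 72 / 7.0 = 10.286 d.
nymphal: 80 / (18.0 − 8.2) = 80 / 9.8 = 8.163 d.
Sum = 18.449 ≈ 18.4 days.

18.4 days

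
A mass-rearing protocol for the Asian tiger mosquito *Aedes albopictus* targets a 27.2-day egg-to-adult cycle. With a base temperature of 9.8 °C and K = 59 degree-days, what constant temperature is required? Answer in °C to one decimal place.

12.0 °C

Required daily accumulation = 59 / 27.2 = 2.169 DD/day.
T = T_base + 2.169 = 9.8 + 2.169 = 11.969 ≈ 12.0 °C.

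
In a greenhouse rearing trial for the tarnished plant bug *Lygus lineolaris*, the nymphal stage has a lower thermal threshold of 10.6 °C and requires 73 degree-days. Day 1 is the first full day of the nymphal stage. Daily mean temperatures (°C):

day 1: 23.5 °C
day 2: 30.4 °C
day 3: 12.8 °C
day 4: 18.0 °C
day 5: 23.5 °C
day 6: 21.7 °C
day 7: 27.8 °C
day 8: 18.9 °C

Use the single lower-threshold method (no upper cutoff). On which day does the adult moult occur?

Daily DD above 10.6 °C: 12.9, 19.8, 2.2, 7.4, 12.9, 11.1, 17.2, 8.3.
Cumulative: 12.9, 32.7, 34.9, 42.3, 55.2, 66.3, 83.5, 91.8.
The total first reaches 73 DD on day 7.

day 7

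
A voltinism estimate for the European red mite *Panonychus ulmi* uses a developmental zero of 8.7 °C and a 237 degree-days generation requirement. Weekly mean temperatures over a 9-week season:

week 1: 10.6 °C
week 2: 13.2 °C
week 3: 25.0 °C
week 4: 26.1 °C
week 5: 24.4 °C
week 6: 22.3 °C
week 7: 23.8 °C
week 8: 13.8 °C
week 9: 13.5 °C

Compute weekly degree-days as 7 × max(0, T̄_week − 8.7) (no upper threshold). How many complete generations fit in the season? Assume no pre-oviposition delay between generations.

2 generations

Weekly DD (7 × max(0, T̄ − 8.7)): 13.3, 31.5, 114.1, 121.8, 109.9, 95.2, 105.7, 35.7, 33.6.
Season total = 660.8 DD.
Complete generations = ⌊660.8 / 237⌋ = 2.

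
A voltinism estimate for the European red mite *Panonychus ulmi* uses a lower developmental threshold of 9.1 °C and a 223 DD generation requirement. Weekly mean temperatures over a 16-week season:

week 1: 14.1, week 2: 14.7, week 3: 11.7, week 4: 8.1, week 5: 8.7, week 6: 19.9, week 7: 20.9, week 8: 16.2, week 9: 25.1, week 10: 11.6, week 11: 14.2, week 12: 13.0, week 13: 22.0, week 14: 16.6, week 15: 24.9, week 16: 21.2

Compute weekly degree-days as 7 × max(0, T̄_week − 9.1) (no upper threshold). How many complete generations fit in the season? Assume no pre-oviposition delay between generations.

3 generations

Weekly DD (7 × max(0, T̄ − 9.1)): 35.0, 39.2, 18.2, 0.0, 0.0, 75.6, 82.6, 49.7, 112.0, 17.5, 35.7, 27.3, 90.3, 52.5, 110.6, 84.7.
Season total = 830.9 DD.
Complete generations = ⌊830.9 / 223⌋ = 3.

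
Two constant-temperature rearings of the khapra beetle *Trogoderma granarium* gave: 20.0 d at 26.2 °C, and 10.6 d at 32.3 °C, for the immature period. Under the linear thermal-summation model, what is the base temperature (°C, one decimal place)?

19.3 °C

Linear rate model ⇒ the product D·(T − T_b) is constant across temperatures.
20.0·(26.2 − T_b) = 10.6·(32.3 − T_b)
T_b = (20.0·26.2 − 10.6·32.3) / (20.0 − 10.6) = 181.62 / 9.4 = 19.321 °C ≈ 19.3 °C.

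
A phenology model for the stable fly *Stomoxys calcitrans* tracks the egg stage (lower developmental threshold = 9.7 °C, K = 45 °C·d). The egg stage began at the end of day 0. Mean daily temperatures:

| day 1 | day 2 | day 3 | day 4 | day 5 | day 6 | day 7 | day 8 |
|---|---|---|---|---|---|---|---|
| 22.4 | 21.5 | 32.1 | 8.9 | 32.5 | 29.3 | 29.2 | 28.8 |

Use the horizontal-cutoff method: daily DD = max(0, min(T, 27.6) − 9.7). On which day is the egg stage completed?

Daily DD above 9.7 °C (capped at 17.9): 12.7, 11.8, 17.9, 0.0, 17.9, 17.9, 17.9, 17.9.
Cumulative: 12.7, 24.5, 42.4, 42.4, 60.3, 78.2, 96.1, 114.0.
The total first reaches 45 DD on day 5.

day 5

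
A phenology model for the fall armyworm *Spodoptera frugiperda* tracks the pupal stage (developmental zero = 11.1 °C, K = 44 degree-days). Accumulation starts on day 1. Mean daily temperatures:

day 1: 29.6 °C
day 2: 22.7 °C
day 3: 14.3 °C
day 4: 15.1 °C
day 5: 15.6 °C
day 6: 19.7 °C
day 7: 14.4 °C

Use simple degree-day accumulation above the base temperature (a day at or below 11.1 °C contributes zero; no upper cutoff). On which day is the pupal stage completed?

day 6

Daily DD above 11.1 °C: 18.5, 11.6, 3.2, 4.0, 4.5, 8.6, 3.3.
Cumulative: 18.5, 30.1, 33.3, 37.3, 41.8, 50.4, 53.7.
The total first reaches 44 DD on day 6.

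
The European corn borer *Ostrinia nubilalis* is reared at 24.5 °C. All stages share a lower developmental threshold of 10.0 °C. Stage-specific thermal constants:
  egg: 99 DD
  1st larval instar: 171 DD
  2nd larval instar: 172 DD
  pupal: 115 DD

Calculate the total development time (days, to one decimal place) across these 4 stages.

Daily accumulation at 24.5 °C = 24.5 − 10.0 = 14.5 DD/day.
Total K = 99 + 171 + 172 + 115 = 557 DD.
Total duration = 557 / 14.5 = 38.414 ≈ 38.4 days.

38.4 days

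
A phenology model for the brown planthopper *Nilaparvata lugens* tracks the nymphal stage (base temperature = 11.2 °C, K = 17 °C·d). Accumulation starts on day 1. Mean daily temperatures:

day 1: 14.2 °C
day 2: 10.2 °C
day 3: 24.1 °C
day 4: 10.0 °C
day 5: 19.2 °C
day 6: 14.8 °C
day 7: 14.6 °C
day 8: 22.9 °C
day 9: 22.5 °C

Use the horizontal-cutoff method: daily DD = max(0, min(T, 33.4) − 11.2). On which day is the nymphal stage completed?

day 5

Daily DD above 11.2 °C (capped at 22.2): 3.0, 0.0, 12.9, 0.0, 8.0, 3.6, 3.4, 11.7, 11.3.
Cumulative: 3.0, 3.0, 15.9, 15.9, 23.9, 27.5, 30.9, 42.6, 53.9.
The total first reaches 17 DD on day 5.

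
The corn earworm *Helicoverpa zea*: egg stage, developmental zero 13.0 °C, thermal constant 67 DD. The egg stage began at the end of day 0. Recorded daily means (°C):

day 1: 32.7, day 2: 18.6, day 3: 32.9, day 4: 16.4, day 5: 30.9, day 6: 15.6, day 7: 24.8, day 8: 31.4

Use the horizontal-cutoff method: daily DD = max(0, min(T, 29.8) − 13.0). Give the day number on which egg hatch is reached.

Daily DD above 13.0 °C (capped at 16.8): 16.8, 5.6, 16.8, 3.4, 16.8, 2.6, 11.8, 16.8.
Cumulative: 16.8, 22.4, 39.2, 42.6, 59.4, 62.0, 73.8, 90.6.
The total first reaches 67 DD on day 7.

day 7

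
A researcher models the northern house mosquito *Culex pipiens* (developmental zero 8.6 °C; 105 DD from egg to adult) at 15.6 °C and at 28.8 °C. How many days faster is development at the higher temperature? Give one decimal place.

At 15.6 °C: 105 / (15.6 − 8.6) = 105 / 7.0 = 15.000 d.
At 28.8 °C: 105 / (28.8 − 8.6) = 105 / 20.2 = 5.198 d.
Difference = |15.000 − 5.198| = 9.802 ≈ 9.8 days.

9.8 days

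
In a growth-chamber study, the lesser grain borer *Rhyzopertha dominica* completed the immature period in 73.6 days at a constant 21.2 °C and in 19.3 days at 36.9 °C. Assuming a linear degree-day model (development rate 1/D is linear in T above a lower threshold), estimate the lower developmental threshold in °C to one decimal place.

Equal thermal constants: D₁(T₁ − T_b) = D₂(T₂ − T_b).
73.6·(21.2 − T_b) = 19.3·(36.9 − T_b)
T_b = (73.6·21.2 − 19.3·36.9) / (73.6 − 19.3) = 848.15 / 54.3 = 15.620 °C ≈ 15.6 °C.

15.6 °C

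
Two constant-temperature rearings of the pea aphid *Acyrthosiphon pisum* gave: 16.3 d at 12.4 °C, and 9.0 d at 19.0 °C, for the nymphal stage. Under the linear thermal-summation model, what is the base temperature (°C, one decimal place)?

4.3 °C

Equal thermal constants: D₁(T₁ − T_b) = D₂(T₂ − T_b).
16.3·(12.4 − T_b) = 9.0·(19.0 − T_b)
T_b = (16.3·12.4 − 9.0·19.0) / (16.3 − 9.0) = 31.12 / 7.3 = 4.263 °C ≈ 4.3 °C.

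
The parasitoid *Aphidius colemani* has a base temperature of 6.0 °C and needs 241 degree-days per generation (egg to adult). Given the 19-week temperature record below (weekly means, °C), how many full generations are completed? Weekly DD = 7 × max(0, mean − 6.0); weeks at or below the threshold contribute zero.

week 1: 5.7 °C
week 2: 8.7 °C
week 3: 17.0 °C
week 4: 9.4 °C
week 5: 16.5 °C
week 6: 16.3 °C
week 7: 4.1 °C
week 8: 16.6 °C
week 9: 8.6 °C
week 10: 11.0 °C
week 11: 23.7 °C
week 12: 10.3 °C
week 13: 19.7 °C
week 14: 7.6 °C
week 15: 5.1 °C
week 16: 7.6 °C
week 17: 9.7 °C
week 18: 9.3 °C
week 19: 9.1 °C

3 generations

Weekly DD (7 × max(0, T̄ − 6.0)): 0.0, 18.9, 77.0, 23.8, 73.5, 72.1, 0.0, 74.2, 18.2, 35.0, 123.9, 30.1, 95.9, 11.2, 0.0, 11.2, 25.9, 23.1, 21.7.
Season total = 735.7 DD.
Complete generations = ⌊735.7 / 241⌋ = 3.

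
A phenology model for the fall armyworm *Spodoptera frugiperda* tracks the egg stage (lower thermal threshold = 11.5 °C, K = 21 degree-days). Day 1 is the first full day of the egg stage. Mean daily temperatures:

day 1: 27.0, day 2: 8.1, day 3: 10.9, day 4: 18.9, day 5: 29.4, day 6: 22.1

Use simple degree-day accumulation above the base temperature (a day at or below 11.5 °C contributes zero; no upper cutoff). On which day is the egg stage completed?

Daily DD above 11.5 °C: 15.5, 0.0, 0.0, 7.4, 17.9, 10.6.
Cumulative: 15.5, 15.5, 15.5, 22.9, 40.8, 51.4.
The total first reaches 21 DD on day 4.

day 4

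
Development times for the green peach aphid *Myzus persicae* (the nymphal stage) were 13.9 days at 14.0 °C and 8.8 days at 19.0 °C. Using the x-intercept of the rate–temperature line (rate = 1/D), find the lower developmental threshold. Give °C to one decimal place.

5.4 °C

Equal thermal constants: D₁(T₁ − T_b) = D₂(T₂ − T_b).
13.9·(14.0 − T_b) = 8.8·(19.0 − T_b)
T_b = (13.9·14.0 − 8.8·19.0) / (13.9 − 8.8) = 27.40 / 5.1 = 5.373 °C ≈ 5.4 °C.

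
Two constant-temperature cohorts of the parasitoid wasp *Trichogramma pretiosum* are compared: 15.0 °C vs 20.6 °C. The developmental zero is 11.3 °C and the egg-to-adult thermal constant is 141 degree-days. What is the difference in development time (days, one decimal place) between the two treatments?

At 15.0 °C: 141 / (15.0 − 11.3) = 141 / 3.7 = 38.108 d.
At 20.6 °C: 141 / (20.6 − 11.3) = 141 / 9.3 = 15.161 d.
Difference = |38.108 − 15.161| = 22.947 ≈ 22.9 days.

22.9 days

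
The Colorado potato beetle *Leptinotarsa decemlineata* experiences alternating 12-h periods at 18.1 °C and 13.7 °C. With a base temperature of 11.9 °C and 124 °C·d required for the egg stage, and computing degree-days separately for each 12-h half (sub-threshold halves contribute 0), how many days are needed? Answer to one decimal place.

Day half: max(0, 18.1 − 11.9) × 0.5 = 6.2 × 0.5 = 3.10 DD.
Night half: max(0, 13.7 − 11.9) × 0.5 = 1.8 × 0.5 = 0.90 DD.
Per 24 h: 4.00 DD/day.
Duration = 124 / 4.00 = 31.000 ≈ 31.0 days.

31.0 days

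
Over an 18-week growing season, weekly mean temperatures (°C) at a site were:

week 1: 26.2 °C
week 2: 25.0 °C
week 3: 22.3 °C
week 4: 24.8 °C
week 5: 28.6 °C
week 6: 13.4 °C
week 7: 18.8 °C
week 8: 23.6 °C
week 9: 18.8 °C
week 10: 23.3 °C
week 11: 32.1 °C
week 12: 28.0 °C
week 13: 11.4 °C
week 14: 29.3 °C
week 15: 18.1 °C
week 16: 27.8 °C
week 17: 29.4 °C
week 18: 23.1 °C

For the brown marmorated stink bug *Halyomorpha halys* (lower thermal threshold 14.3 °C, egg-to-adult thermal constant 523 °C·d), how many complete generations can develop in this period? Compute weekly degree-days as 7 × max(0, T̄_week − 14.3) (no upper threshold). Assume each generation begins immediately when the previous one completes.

2 generations

Weekly DD (7 × max(0, T̄ − 14.3)): 83.3, 74.9, 56.0, 73.5, 100.1, 0.0, 31.5, 65.1, 31.5, 63.0, 124.6, 95.9, 0.0, 105.0, 26.6, 94.5, 105.7, 61.6.
Season total = 1192.8 DD.
Complete generations = ⌊1192.8 / 523⌋ = 2.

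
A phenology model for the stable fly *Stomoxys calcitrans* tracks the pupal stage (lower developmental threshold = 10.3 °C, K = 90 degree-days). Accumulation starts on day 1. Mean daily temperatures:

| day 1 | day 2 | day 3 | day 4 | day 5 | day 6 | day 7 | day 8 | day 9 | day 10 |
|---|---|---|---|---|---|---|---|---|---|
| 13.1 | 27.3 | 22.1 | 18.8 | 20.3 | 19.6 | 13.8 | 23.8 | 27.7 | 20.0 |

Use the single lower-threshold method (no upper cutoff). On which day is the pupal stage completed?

Daily DD above 10.3 °C: 2.8, 17.0, 11.8, 8.5, 10.0, 9.3, 3.5, 13.5, 17.4, 9.7.
Cumulative: 2.8, 19.8, 31.6, 40.1, 50.1, 59.4, 62.9, 76.4, 93.8, 103.5.
The total first reaches 90 DD on day 9.

day 9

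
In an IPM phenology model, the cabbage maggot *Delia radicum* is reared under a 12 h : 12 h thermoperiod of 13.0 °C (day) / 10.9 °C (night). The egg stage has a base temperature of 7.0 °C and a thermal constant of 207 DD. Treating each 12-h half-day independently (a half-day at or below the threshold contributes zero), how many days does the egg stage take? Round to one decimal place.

Day half: max(0, 13.0 − 7.0) × 0.5 = 6.0 × 0.5 = 3.00 DD.
Night half: max(0, 10.9 − 7.0) × 0.5 = 3.9 × 0.5 = 1.95 DD.
Per 24 h: 4.95 DD/day.
Duration = 207 / 4.95 = 41.818 ≈ 41.8 days.

41.8 days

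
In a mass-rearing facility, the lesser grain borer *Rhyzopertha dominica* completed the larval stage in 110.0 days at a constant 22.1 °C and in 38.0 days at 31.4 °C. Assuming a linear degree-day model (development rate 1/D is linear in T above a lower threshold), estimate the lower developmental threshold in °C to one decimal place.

17.2 °C

Equal thermal constants: D₁(T₁ − T_b) = D₂(T₂ − T_b).
110.0·(22.1 − T_b) = 38.0·(31.4 − T_b)
T_b = (110.0·22.1 − 38.0·31.4) / (110.0 − 38.0) = 1237.80 / 72.0 = 17.192 °C ≈ 17.2 °C.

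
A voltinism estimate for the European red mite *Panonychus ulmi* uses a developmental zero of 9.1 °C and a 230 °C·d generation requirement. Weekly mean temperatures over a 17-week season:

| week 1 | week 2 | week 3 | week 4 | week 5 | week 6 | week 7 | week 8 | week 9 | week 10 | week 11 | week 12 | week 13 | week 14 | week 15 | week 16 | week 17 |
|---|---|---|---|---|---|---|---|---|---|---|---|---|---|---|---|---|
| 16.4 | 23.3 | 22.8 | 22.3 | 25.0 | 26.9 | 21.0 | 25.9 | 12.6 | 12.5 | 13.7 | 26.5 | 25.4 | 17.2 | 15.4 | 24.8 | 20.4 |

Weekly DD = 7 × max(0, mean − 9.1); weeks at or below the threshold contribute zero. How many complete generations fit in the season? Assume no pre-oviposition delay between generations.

Weekly DD (7 × max(0, T̄ − 9.1)): 51.1, 99.4, 95.9, 92.4, 111.3, 124.6, 83.3, 117.6, 24.5, 23.8, 32.2, 121.8, 114.1, 56.7, 44.1, 109.9, 79.1.
Season total = 1381.8 DD.
Complete generations = ⌊1381.8 / 230⌋ = 6.

6 generations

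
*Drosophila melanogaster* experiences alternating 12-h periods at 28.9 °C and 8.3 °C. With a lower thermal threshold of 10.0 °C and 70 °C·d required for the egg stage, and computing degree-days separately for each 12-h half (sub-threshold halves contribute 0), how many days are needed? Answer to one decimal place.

7.4 days

Day half: max(0, 28.9 − 10.0) × 0.5 = 18.9 × 0.5 = 9.45 DD.
Night half: max(0, 8.3 − 10.0) × 0.5 = 0.0 × 0.5 = 0.00 DD.
Per 24 h: 9.45 DD/day.
Duration = 70 / 9.45 = 7.407 ≈ 7.4 days.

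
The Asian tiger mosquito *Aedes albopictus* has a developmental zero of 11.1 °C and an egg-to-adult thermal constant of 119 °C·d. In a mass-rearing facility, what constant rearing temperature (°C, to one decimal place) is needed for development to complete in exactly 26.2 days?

15.6 °C

Required daily accumulation = 119 / 26.2 = 4.542 DD/day.
T = T_base + 4.542 = 11.1 + 4.542 = 15.642 ≈ 15.6 °C.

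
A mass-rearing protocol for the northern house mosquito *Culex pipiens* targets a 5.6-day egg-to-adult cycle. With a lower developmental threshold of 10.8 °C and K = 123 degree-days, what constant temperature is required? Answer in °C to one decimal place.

32.8 °C

Required daily accumulation = 123 / 5.6 = 21.964 DD/day.
T = T_base + 21.964 = 10.8 + 21.964 = 32.764 ≈ 32.8 °C.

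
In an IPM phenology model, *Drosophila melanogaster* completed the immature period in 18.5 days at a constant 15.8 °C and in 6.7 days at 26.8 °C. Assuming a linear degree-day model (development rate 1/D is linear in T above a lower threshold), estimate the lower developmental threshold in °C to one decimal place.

Under the model K = D·(T − T_b), so D₁·(T₁ − T_b) = D₂·(T₂ − T_b).
18.5·(15.8 − T_b) = 6.7·(26.8 − T_b)
T_b = (18.5·15.8 − 6.7·26.8) / (18.5 − 6.7) = 112.74 / 11.8 = 9.554 °C ≈ 9.6 °C.

9.6 °C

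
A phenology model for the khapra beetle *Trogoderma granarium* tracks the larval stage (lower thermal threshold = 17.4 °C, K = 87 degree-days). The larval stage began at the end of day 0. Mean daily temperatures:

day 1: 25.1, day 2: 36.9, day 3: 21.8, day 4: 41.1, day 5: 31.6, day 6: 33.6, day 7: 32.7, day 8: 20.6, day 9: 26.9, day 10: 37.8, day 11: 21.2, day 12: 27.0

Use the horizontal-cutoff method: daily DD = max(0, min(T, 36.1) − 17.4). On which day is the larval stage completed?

Daily DD above 17.4 °C (capped at 18.7): 7.7, 18.7, 4.4, 18.7, 14.2, 16.2, 15.3, 3.2, 9.5, 18.7, 3.8, 9.6.
Cumulative: 7.7, 26.4, 30.8, 49.5, 63.7, 79.9, 95.2, 98.4, 107.9, 126.6, 130.4, 140.0.
The total first reaches 87 DD on day 7.

day 7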